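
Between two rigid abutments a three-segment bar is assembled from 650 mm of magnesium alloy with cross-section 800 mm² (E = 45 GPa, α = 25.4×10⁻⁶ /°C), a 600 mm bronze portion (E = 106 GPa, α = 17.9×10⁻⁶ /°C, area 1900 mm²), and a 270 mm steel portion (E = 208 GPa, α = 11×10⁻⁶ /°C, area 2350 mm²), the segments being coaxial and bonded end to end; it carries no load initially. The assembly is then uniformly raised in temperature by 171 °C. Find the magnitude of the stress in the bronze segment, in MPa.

With the walls removed the bar would change length by δ_free = Σ αᵢΔT Lᵢ = 25.4×10⁻⁶×171×650 + 17.9×10⁻⁶×171×600 + 11×10⁻⁶×171×270 = 5.168 mm.
Since the ends are fixed, an axial force P builds up, equal in every segment, with P · Σ Lᵢ/(AᵢEᵢ) = δ_free.
The series flexibility is Σ Lᵢ/(AᵢEᵢ) = 650/(800×45×10³) + 600/(1900×106×10³) + 270/(2350×208×10³) = 2.159×10⁻⁵ mm/N.
Hence P = δ_free / Σ(L/AE) = 5.168/2.159×10⁻⁵ = 239.4 kN (compressive).
σ_{bronze} = P / A = 239400 / 1900 = 126 MPa.

σ ≈ 126 MPa (compressive)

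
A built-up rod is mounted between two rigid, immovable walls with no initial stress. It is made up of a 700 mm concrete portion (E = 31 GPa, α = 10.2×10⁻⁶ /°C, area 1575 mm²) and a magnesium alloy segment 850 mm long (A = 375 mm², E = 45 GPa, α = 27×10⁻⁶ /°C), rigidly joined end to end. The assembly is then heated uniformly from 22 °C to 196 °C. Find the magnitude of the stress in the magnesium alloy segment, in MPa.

σ ≈ 216 MPa (compressive)

With the walls removed the bar would change length by δ_free = Σ αᵢΔT Lᵢ = 10.2×10⁻⁶×174×700 + 27×10⁻⁶×174×850 = 5.236 mm.
Since the ends are fixed, an axial force P builds up, equal in every segment, with P · Σ Lᵢ/(AᵢEᵢ) = δ_free.
Σ Lᵢ/(AᵢEᵢ) = 700/(1575×31×10³) + 850/(375×45×10³) = 6.471×10⁻⁵ mm/N.
Hence P = δ_free / Σ(L/AE) = 5.236/6.471×10⁻⁵ = 80.91 kN (compressive).
σ_{magnesium alloy} = P / A = 80910 / 375 = 215.8 MPa.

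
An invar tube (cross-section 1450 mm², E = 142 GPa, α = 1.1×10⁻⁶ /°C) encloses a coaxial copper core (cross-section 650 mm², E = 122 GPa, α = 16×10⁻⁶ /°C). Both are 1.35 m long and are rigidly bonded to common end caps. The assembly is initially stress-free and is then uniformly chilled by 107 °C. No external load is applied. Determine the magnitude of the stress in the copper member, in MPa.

Equilibrium of a rigid end plate with no external load gives equal and opposite internal forces ±P in the two members. Since α_{copper} > α_{invar}, cooling drives the copper into tension and the invar into compression.
Equating the net (thermal + elastic) strains gives |α₁ − α₂|·ΔT = P·[1/(A₁E₁) + 1/(A₂E₂)].
|α₁ − α₂|·ΔT = 14.9×10⁻⁶ × 107 = 0.001594.
1/(A₁E₁) + 1/(A₂E₂) = 1/(1450×142×10³) + 1/(650×122×10³) = 1.747×10⁻⁸ N⁻¹.
P = 0.001594 / 1.747×10⁻⁸ = 91270 N = 91.27 kN.
σ_{copper} = P/A₂ = 91270/650 = 140.4 MPa, tensile.

σ ≈ 140 MPa (tensile)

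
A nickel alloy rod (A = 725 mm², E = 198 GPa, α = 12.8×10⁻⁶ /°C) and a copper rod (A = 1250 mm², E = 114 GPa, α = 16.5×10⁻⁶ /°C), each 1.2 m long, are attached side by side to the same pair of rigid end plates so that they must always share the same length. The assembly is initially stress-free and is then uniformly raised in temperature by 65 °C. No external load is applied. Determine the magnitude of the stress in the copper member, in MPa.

σ ≈ 13.8 MPa (compressive)

The copper has the larger α, so on heating it would change length more than the nickel alloy if both were free. The rigid plates force a common final length, so the copper is put into compression and the nickel alloy into tension, with equal and opposite forces P (no external load).
Equating the net (thermal + elastic) strains gives |α₁ − α₂|·ΔT = P·[1/(A₁E₁) + 1/(A₂E₂)].
|α₁ − α₂|·ΔT = 3.7×10⁻⁶ × 65 = 0.0002405.
1/(A₁E₁) + 1/(A₂E₂) = 1/(725×198×10³) + 1/(1250×114×10³) = 1.398×10⁻⁸ N⁻¹.
P = 0.0002405 / 1.398×10⁻⁸ = 17200 N = 17.2 kN.
σ_{copper} = P/A₂ = 17200/1250 = 13.76 MPa, compressive.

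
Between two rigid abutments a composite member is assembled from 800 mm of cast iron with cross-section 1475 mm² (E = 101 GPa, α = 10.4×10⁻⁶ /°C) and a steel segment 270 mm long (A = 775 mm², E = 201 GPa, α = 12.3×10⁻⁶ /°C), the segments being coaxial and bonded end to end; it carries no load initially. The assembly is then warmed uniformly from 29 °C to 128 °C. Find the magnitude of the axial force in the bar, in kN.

P ≈ 162 kN (compressive)

With the walls removed the bar would change length by δ_free = Σ αᵢΔT Lᵢ = 10.4×10⁻⁶×99×800 + 12.3×10⁻⁶×99×270 = 1.152 mm.
Since the ends are fixed, an axial force P builds up, equal in every segment, with P · Σ Lᵢ/(AᵢEᵢ) = δ_free.
The series flexibility is Σ Lᵢ/(AᵢEᵢ) = 800/(1475×101×10³) + 270/(775×201×10³) = 7.103×10⁻⁶ mm/N.
So P = 1.152 / 7.103×10⁻⁶ = 162.2 kN, compressive.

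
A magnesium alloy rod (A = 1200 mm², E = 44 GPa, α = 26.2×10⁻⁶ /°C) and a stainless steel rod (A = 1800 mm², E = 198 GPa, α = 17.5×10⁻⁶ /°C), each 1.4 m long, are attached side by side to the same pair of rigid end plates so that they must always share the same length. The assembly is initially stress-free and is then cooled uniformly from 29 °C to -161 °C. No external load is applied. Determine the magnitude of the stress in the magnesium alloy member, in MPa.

Both members must finish at the same length. With the larger α, the magnesium alloy tends to over-contract; the plates restrain it, putting the magnesium alloy in tension and the stainless steel in compression. With no external load the two internal forces are equal and opposite, magnitude P.
Setting the final lengths equal and cancelling L: (α₁ − α₂)ΔT = P/(A₁E₁) + P/(A₂E₂).
|α₁ − α₂|·ΔT = 8.7×10⁻⁶ × 190 = 0.001653.
1/(A₁E₁) + 1/(A₂E₂) = 1/(1200×44×10³) + 1/(1800×198×10³) = 2.175×10⁻⁸ N⁻¹.
So P = 0.001653 / 2.175×10⁻⁸ = 76.02 kN.
σ_{magnesium alloy} = P/A₁ = 76020/1200 = 63.35 MPa, tensile.

σ ≈ 63.3 MPa (tensile)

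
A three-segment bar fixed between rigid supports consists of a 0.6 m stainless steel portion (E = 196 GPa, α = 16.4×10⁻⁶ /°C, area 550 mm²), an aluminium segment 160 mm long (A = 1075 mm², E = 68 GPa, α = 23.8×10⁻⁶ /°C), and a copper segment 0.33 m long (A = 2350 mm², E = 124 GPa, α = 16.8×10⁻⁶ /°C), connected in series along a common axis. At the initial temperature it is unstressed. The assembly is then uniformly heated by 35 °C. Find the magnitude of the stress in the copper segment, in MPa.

σ ≈ 32.2 MPa (compressive)

With the walls removed the bar would change length by δ_free = Σ αᵢΔT Lᵢ = 16.4×10⁻⁶×35×600 + 23.8×10⁻⁶×35×160 + 16.8×10⁻⁶×35×330 = 0.6717 mm.
The rigid supports impose zero overall length change; the single axial force P common to all segments must satisfy P Σ Lᵢ/(AᵢEᵢ) = δ_free.
The series flexibility is Σ Lᵢ/(AᵢEᵢ) = 600/(550×196×10³) + 160/(1075×68×10³) + 330/(2350×124×10³) = 8.887×10⁻⁶ mm/N.
P = 0.6717 / 8.887×10⁻⁶ = 75580 N = 75.58 kN, compressive.
σ_{copper} = P / A = 75580 / 2350 = 32.16 MPa.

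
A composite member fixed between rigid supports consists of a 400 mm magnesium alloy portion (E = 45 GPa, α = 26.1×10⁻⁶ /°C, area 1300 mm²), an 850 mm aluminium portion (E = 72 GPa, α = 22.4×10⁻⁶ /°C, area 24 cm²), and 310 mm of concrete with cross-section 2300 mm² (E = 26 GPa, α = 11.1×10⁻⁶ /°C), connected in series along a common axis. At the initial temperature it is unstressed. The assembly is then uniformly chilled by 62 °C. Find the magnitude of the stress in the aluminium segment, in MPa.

Free thermal contraction of the whole bar: Σ αᵢΔT Lᵢ = 26.1×10⁻⁶×62×400 + 22.4×10⁻⁶×62×850 + 11.1×10⁻⁶×62×310 = 2.041 mm.
The rigid supports impose zero overall length change; the single axial force P common to all segments must satisfy P Σ Lᵢ/(AᵢEᵢ) = δ_free.
Σ Lᵢ/(AᵢEᵢ) = 400/(1300×45×10³) + 850/(2400×72×10³) + 310/(2300×26×10³) = 1.694×10⁻⁵ mm/N.
P = 2.041 / 1.694×10⁻⁵ = 120500 N = 120.5 kN, tensile.
σ_{aluminium} = P / A = 120500 / 2400 = 50.2 MPa.

σ ≈ 50.2 MPa (tensile)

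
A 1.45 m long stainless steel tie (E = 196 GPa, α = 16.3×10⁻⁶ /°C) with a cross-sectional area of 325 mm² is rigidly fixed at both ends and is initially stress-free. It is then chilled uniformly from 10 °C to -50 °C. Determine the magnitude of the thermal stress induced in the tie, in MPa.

σ ≈ 192 MPa (tensile)

Because both ends are immovable the net strain is zero, and the suppressed thermal strain is αΔT = 16.3×10⁻⁶ × 60 = 978×10⁻⁶.
The stress required to suppress this strain is σ = Eε = 196×10³ × 978×10⁻⁶ = 191.7 MPa, tensile since the tie is trying to contract.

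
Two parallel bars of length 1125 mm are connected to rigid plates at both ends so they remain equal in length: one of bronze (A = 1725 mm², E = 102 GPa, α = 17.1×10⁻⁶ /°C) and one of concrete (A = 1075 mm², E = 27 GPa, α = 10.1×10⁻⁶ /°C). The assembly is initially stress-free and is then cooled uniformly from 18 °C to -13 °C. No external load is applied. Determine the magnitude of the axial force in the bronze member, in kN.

P ≈ 5.41 kN (tensile in the bronze)

The bronze has the larger α, so on cooling it would change length more than the concrete if both were free. The rigid plates force a common final length, so the bronze is put into tension and the concrete into compression, with equal and opposite forces P (no external load).
Compatibility of the two members (thermal + elastic change equal): (α₁ − α₂)ΔT = P·[1/(A₁E₁) + 1/(A₂E₂)].
|α₁ − α₂|·ΔT = 7×10⁻⁶ × 31 = 0.000217.
1/(A₁E₁) + 1/(A₂E₂) = 1/(1725×102×10³) + 1/(1075×27×10³) = 4.014×10⁻⁸ N⁻¹.
So P = 0.000217 / 4.014×10⁻⁸ = 5.407 kN.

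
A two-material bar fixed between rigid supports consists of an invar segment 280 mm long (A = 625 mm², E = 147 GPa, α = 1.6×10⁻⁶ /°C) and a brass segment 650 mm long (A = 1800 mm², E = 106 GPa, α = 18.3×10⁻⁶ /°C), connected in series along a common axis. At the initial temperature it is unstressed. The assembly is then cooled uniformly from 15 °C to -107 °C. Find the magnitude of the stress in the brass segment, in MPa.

σ ≈ 130 MPa (tensile)

Free thermal contraction of the whole bar: Σ αᵢΔT Lᵢ = 1.6×10⁻⁶×122×280 + 18.3×10⁻⁶×122×650 = 1.506 mm.
The rigid supports impose zero overall length change; the single axial force P common to all segments must satisfy P Σ Lᵢ/(AᵢEᵢ) = δ_free.
Σ Lᵢ/(AᵢEᵢ) = 280/(625×147×10³) + 650/(1800×106×10³) = 6.454×10⁻⁶ mm/N.
So P = 1.506 / 6.454×10⁻⁶ = 233.3 kN, tensile.
σ_{brass} = P / A = 233300 / 1800 = 129.6 MPa.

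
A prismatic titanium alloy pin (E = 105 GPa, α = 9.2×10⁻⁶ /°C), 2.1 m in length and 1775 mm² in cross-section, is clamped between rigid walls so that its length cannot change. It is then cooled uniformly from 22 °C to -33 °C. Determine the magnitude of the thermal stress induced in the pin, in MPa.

Because both ends are immovable the net strain is zero, and the suppressed thermal strain is αΔT = 9.2×10⁻⁶ × 55 = 506×10⁻⁶.
σ = EαΔT = 105×10³ × 9.2×10⁻⁶ × 55 = 53.13 MPa (tensile; the pin is trying to contract).

σ ≈ 53.1 MPa (tensile)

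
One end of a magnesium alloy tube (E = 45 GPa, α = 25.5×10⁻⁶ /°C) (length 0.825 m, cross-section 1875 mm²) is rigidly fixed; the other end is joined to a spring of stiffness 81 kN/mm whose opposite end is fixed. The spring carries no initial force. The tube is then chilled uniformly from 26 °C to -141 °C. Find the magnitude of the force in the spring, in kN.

P ≈ 159 kN

If the spring were absent the tube would shorten by αΔT L = 25.5×10⁻⁶ × 167 × 825 = 3.513 mm.
With a force P in the spring, the elastic change of the tube is PL/(AE) and that of the spring is P/k; compatibility requires their sum to equal δ_free.
So P = δ_free / [L/(AE) + 1/k] = 3.513 / [ 825/(1875×45×10³) + 1/(81×10³) ].
P = 3.513 / 2.212×10⁻⁵ = 158800 N.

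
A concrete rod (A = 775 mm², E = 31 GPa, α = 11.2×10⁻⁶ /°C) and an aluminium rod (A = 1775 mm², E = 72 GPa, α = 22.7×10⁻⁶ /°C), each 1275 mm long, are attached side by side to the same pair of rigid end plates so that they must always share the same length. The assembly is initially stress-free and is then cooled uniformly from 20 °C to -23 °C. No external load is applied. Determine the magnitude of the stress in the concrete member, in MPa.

σ ≈ 12.9 MPa (compressive)

Both members must finish at the same length. With the larger α, the aluminium tends to over-contract; the plates restrain it, putting the aluminium in tension and the concrete in compression. With no external load the two internal forces are equal and opposite, magnitude P.
Setting the final lengths equal and cancelling L: (α₁ − α₂)ΔT = P/(A₁E₁) + P/(A₂E₂).
|α₁ − α₂|·ΔT = 11.5×10⁻⁶ × 43 = 0.0004945.
1/(A₁E₁) + 1/(A₂E₂) = 1/(775×31×10³) + 1/(1775×72×10³) = 4.945×10⁻⁸ N⁻¹.
So P = 0.0004945 / 4.945×10⁻⁸ = 10 kN.
σ_{concrete} = P/A₁ = 10000/775 = 12.9 MPa, compressive.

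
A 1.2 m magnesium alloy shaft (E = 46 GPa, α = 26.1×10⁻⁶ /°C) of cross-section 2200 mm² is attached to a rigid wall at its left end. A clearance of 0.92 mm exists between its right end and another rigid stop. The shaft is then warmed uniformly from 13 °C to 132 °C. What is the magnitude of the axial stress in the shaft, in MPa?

Free thermal elongation = αΔT L = 26.1×10⁻⁶ × 119 × 1200 = 3.727 mm.
After closing the 0.92 mm clearance, 3.727 − 0.92 = 2.807 mm of expansion remains to be suppressed by the wall.
So σ = E(δ_free − g)/L = 46×10³ × 2.807/1200 = 107.6 MPa.

σ ≈ 108 MPa (compressive)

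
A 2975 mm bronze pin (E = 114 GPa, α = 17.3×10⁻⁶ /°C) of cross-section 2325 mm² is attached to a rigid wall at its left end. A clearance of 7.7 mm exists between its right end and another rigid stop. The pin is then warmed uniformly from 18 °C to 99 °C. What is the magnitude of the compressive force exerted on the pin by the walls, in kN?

Unrestrained expansion: δ_free = αΔT L = 17.3×10⁻⁶ × 81 × 2975 = 4.169 mm.
This is smaller than the 7.7 mm clearance, so the pin expands freely without reaching the stop — the stress is zero.

P ≈ 0 kN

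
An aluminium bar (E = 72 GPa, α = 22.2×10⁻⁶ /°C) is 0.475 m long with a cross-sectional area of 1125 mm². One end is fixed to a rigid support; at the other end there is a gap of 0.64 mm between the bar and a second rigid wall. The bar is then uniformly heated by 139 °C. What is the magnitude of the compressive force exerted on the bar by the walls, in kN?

P ≈ 141 kN

Unrestrained expansion: δ_free = αΔT L = 22.2×10⁻⁶ × 139 × 475 = 1.466 mm.
This exceeds the 0.64 mm gap, so the wall pushes back. The portion of expansion that must be recovered elastically is δ_free − gap = 1.466 − 0.64 = 0.8258 mm.
Compatibility: PL/(AE) = 0.8258 mm, so σ = P/A = E × (0.8258/475) = 125.2 MPa.
Force on the wall = σA = 125.2 × 1125 mm² = 140.8 kN.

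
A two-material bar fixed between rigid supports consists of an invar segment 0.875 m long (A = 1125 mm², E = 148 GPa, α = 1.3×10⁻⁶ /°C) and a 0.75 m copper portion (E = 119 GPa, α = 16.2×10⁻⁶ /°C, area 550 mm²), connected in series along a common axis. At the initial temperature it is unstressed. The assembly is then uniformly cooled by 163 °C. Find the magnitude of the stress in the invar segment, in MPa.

σ ≈ 115 MPa (tensile)

If the supports were absent, the total length change would be Σ αᵢΔT Lᵢ = 1.3×10⁻⁶×163×875 + 16.2×10⁻⁶×163×750 = 2.166 mm.
The rigid supports impose zero overall length change; the single axial force P common to all segments must satisfy P Σ Lᵢ/(AᵢEᵢ) = δ_free.
The series flexibility is Σ Lᵢ/(AᵢEᵢ) = 875/(1125×148×10³) + 750/(550×119×10³) = 1.671×10⁻⁵ mm/N.
Hence P = δ_free / Σ(L/AE) = 2.166/1.671×10⁻⁵ = 129.6 kN (tensile).
σ_{invar} = P / A = 129600 / 1125 = 115.2 MPa.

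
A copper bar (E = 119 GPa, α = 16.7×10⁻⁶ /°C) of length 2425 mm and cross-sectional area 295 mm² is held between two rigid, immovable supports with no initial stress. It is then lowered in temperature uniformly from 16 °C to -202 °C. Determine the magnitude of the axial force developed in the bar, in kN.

P ≈ 128 kN (tensile)

With zero net strain, σ = E·αΔT = 119 GPa × 16.7×10⁻⁶ × 218 = 433.2 MPa.
P = AEαΔT = 295 × 119×10³ × 16.7×10⁻⁶ × 218 = 127.8 kN (tensile).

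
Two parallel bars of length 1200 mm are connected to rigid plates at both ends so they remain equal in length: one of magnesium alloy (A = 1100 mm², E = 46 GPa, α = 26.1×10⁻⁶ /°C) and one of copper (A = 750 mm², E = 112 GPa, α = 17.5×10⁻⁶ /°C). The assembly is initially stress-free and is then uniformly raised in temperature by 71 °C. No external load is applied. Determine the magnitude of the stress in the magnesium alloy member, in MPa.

σ ≈ 17.5 MPa (compressive)

Both members must finish at the same length. With the larger α, the magnesium alloy tends to over-expand; the plates restrain it, putting the magnesium alloy in compression and the copper in tension. With no external load the two internal forces are equal and opposite, magnitude P.
Equating the net (thermal + elastic) strains gives |α₁ − α₂|·ΔT = P·[1/(A₁E₁) + 1/(A₂E₂)].
|α₁ − α₂|·ΔT = 8.6×10⁻⁶ × 71 = 0.0006106.
1/(A₁E₁) + 1/(A₂E₂) = 1/(1100×46×10³) + 1/(750×112×10³) = 3.167×10⁻⁸ N⁻¹.
P = 0.0006106 / 3.167×10⁻⁸ = 19280 N = 19.28 kN.
σ_{magnesium alloy} = P/A₁ = 19280/1100 = 17.53 MPa, compressive.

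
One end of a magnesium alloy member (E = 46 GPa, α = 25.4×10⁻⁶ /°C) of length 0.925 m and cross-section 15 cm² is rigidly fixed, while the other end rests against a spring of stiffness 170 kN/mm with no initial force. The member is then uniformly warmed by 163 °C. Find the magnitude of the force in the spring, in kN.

Free thermal expansion: δ_free = αΔT L = 25.4×10⁻⁶ × 163 × 925 = 3.83 mm.
With a force P in the spring, the elastic change of the member is PL/(AE) and that of the spring is P/k; compatibility requires their sum to equal δ_free.
So P = δ_free / [L/(AE) + 1/k] = 3.83 / [ 925/(1500×46×10³) + 1/(170×10³) ].
P = 3.83 / 1.929×10⁻⁵ = 198600 N.

P ≈ 199 kN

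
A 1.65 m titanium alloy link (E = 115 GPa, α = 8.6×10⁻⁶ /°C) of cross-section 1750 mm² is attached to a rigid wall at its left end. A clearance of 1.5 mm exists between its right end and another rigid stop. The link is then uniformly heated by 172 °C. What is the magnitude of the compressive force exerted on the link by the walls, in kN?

Free thermal elongation = αΔT L = 8.6×10⁻⁶ × 172 × 1650 = 2.441 mm.
This exceeds the 1.5 mm gap, so the wall pushes back. The portion of expansion that must be recovered elastically is δ_free − gap = 2.441 − 1.5 = 0.9407 mm.
So σ = E(δ_free − g)/L = 115×10³ × 0.9407/1650 = 65.56 MPa.
P = σA = 65.56 × 1750 = 114.7 kN.

P ≈ 115 kN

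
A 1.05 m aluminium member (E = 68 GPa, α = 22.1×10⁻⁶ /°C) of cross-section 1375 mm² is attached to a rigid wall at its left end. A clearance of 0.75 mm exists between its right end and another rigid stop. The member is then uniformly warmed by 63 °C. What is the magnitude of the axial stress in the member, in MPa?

σ ≈ 46.1 MPa (compressive)

If the wall were absent the member would grow by αΔT L = 22.1×10⁻⁶ × 63 × 1050 = 1.462 mm.
This exceeds the 0.75 mm gap, so the wall pushes back. The portion of expansion that must be recovered elastically is δ_free − gap = 1.462 − 0.75 = 0.7119 mm.
That suppressed elongation corresponds to σ = E·Δ/L = 68×10³ × 0.7119/1050 = 46.1 MPa.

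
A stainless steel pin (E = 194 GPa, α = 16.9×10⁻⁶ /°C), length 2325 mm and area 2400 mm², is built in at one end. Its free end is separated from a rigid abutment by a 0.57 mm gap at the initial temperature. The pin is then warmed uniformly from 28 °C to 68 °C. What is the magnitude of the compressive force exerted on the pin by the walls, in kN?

If the wall were absent the pin would grow by αΔT L = 16.9×10⁻⁶ × 40 × 2325 = 1.572 mm.
This exceeds the 0.57 mm gap, so the wall pushes back. The portion of expansion that must be recovered elastically is δ_free − gap = 1.572 − 0.57 = 1.002 mm.
So σ = E(δ_free − g)/L = 194×10³ × 1.002/2325 = 83.58 MPa.
P = σA = 83.58 × 2400 = 200.6 kN.

P ≈ 201 kN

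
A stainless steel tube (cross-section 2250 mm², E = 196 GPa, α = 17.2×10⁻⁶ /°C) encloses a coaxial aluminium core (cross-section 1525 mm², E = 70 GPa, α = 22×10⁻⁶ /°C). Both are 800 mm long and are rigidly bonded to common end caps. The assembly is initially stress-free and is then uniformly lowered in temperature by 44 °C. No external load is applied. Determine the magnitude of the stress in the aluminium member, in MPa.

Equilibrium of a rigid end plate with no external load gives equal and opposite internal forces ±P in the two members. Since α_{aluminium} > α_{stainless steel}, cooling drives the aluminium into tension and the stainless steel into compression.
Compatibility of the two members (thermal + elastic change equal): (α₁ − α₂)ΔT = P·[1/(A₁E₁) + 1/(A₂E₂)].
|α₁ − α₂|·ΔT = 4.8×10⁻⁶ × 44 = 0.0002112.
1/(A₁E₁) + 1/(A₂E₂) = 1/(2250×196×10³) + 1/(1525×70×10³) = 1.164×10⁻⁸ N⁻¹.
So P = 0.0002112 / 1.164×10⁻⁸ = 18.15 kN.
σ_{aluminium} = P/A₂ = 18150/1525 = 11.9 MPa, tensile.

σ ≈ 11.9 MPa (tensile)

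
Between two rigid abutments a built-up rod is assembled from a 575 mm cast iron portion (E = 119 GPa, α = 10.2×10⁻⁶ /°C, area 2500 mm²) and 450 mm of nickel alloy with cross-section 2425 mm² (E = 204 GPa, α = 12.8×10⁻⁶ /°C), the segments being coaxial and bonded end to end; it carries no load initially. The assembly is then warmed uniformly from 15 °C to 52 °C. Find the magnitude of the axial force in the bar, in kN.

P ≈ 151 kN (compressive)

With the walls removed the bar would change length by δ_free = Σ αᵢΔT Lᵢ = 10.2×10⁻⁶×37×575 + 12.8×10⁻⁶×37×450 = 0.4301 mm.
The walls prevent any net length change, so an axial force P (same in every segment) develops. Compatibility: P · Σ Lᵢ/(AᵢEᵢ) = δ_free.
The series flexibility is Σ Lᵢ/(AᵢEᵢ) = 575/(2500×119×10³) + 450/(2425×204×10³) = 2.842×10⁻⁶ mm/N.
Hence P = δ_free / Σ(L/AE) = 0.4301/2.842×10⁻⁶ = 151.3 kN (compressive).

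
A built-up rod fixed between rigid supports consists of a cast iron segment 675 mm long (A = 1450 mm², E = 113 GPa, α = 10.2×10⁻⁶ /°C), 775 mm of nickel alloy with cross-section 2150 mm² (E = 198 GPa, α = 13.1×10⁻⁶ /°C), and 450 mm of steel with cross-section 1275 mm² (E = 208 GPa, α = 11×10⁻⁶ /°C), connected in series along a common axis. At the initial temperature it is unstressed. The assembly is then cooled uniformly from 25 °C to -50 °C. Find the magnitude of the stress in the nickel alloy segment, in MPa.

σ ≈ 100 MPa (tensile)

If the supports were absent, the total length change would be Σ αᵢΔT Lᵢ = 10.2×10⁻⁶×75×675 + 13.1×10⁻⁶×75×775 + 11×10⁻⁶×75×450 = 1.649 mm.
Since the ends are fixed, an axial force P builds up, equal in every segment, with P · Σ Lᵢ/(AᵢEᵢ) = δ_free.
The series flexibility is Σ Lᵢ/(AᵢEᵢ) = 675/(1450×113×10³) + 775/(2150×198×10³) + 450/(1275×208×10³) = 7.637×10⁻⁶ mm/N.
P = 1.649 / 7.637×10⁻⁶ = 215900 N = 215.9 kN, tensile.
σ_{nickel alloy} = P / A = 215900 / 2150 = 100.4 MPa.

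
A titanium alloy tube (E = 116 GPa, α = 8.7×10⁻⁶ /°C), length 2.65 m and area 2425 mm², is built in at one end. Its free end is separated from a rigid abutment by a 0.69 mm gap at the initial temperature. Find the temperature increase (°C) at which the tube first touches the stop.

The gap closes when αΔT L = 0.69 mm, since the tube is still unstressed at that instant.
ΔT = 0.69 / (8.7×10⁻⁶ × 2650) = 29.93 °C.

ΔT ≈ 29.9 °C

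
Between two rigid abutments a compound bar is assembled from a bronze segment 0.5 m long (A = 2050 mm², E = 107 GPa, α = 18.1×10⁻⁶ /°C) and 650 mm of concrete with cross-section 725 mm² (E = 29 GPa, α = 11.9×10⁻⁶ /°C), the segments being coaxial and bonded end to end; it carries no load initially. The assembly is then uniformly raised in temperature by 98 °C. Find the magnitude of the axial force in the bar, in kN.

P ≈ 49.6 kN (compressive)

If the supports were absent, the total length change would be Σ αᵢΔT Lᵢ = 18.1×10⁻⁶×98×500 + 11.9×10⁻⁶×98×650 = 1.645 mm.
The walls prevent any net length change, so an axial force P (same in every segment) develops. Compatibility: P · Σ Lᵢ/(AᵢEᵢ) = δ_free.
The series flexibility is Σ Lᵢ/(AᵢEᵢ) = 500/(2050×107×10³) + 650/(725×29×10³) = 3.32×10⁻⁵ mm/N.
Hence P = δ_free / Σ(L/AE) = 1.645/3.32×10⁻⁵ = 49.55 kN (compressive).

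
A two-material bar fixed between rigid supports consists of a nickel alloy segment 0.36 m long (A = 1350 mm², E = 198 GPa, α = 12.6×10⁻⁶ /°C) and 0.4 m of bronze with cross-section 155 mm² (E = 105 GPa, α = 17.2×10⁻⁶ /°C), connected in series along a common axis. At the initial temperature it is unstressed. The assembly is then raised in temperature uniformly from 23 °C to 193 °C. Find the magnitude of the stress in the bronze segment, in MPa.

σ ≈ 483 MPa (compressive)

With the walls removed the bar would change length by δ_free = Σ αᵢΔT Lᵢ = 12.6×10⁻⁶×170×360 + 17.2×10⁻⁶×170×400 = 1.941 mm.
The walls prevent any net length change, so an axial force P (same in every segment) develops. Compatibility: P · Σ Lᵢ/(AᵢEᵢ) = δ_free.
Σ Lᵢ/(AᵢEᵢ) = 360/(1350×198×10³) + 400/(155×105×10³) = 2.592×10⁻⁵ mm/N.
Hence P = δ_free / Σ(L/AE) = 1.941/2.592×10⁻⁵ = 74.86 kN (compressive).
σ_{bronze} = P / A = 74860 / 155 = 483 MPa.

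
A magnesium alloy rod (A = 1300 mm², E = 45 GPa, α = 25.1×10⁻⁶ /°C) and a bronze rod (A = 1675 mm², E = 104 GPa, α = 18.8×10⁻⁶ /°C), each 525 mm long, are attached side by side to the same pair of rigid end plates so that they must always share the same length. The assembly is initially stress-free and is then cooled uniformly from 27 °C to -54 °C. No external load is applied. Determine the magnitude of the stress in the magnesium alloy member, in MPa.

Both members must finish at the same length. With the larger α, the magnesium alloy tends to over-contract; the plates restrain it, putting the magnesium alloy in tension and the bronze in compression. With no external load the two internal forces are equal and opposite, magnitude P.
Equating the net (thermal + elastic) strains gives |α₁ − α₂|·ΔT = P·[1/(A₁E₁) + 1/(A₂E₂)].
|α₁ − α₂|·ΔT = 6.3×10⁻⁶ × 81 = 0.0005103.
1/(A₁E₁) + 1/(A₂E₂) = 1/(1300×45×10³) + 1/(1675×104×10³) = 2.283×10⁻⁸ N⁻¹.
So P = 0.0005103 / 2.283×10⁻⁸ = 22.35 kN.
σ_{magnesium alloy} = P/A₁ = 22350/1300 = 17.19 MPa, tensile.

σ ≈ 17.2 MPa (tensile)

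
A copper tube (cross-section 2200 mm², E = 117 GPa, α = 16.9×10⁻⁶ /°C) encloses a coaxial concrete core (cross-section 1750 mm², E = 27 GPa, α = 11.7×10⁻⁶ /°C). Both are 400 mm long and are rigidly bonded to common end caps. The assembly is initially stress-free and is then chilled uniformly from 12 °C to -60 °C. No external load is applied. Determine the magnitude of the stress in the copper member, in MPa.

σ ≈ 6.79 MPa (tensile)

The copper has the larger α, so on cooling it would change length more than the concrete if both were free. The rigid plates force a common final length, so the copper is put into tension and the concrete into compression, with equal and opposite forces P (no external load).
Setting the final lengths equal and cancelling L: (α₁ − α₂)ΔT = P/(A₁E₁) + P/(A₂E₂).
|α₁ − α₂|·ΔT = 5.2×10⁻⁶ × 72 = 0.0003744.
1/(A₁E₁) + 1/(A₂E₂) = 1/(2200×117×10³) + 1/(1750×27×10³) = 2.505×10⁻⁸ N⁻¹.
P = 0.0003744 / 2.505×10⁻⁸ = 14950 N = 14.95 kN.
σ_{copper} = P/A₁ = 14950/2200 = 6.794 MPa, tensile.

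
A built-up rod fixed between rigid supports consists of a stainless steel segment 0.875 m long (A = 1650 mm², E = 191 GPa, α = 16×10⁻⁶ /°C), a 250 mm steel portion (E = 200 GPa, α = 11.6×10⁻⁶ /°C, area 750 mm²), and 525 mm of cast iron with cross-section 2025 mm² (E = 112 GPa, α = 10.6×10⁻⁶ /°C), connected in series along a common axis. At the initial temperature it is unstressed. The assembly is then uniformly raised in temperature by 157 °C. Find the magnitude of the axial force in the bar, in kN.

P ≈ 522 kN (compressive)

With the walls removed the bar would change length by δ_free = Σ αᵢΔT Lᵢ = 16×10⁻⁶×157×875 + 11.6×10⁻⁶×157×250 + 10.6×10⁻⁶×157×525 = 3.527 mm.
The walls prevent any net length change, so an axial force P (same in every segment) develops. Compatibility: P · Σ Lᵢ/(AᵢEᵢ) = δ_free.
The series flexibility is Σ Lᵢ/(AᵢEᵢ) = 875/(1650×191×10³) + 250/(750×200×10³) + 525/(2025×112×10³) = 6.758×10⁻⁶ mm/N.
Hence P = δ_free / Σ(L/AE) = 3.527/6.758×10⁻⁶ = 521.9 kN (compressive).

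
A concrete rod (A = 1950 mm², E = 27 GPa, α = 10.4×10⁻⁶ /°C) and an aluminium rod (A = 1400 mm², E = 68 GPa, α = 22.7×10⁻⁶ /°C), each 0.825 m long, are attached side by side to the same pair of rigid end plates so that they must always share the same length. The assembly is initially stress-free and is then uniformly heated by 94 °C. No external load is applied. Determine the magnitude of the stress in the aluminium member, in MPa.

σ ≈ 28 MPa (compressive)

The aluminium has the larger α, so on heating it would change length more than the concrete if both were free. The rigid plates force a common final length, so the aluminium is put into compression and the concrete into tension, with equal and opposite forces P (no external load).
Equating the net (thermal + elastic) strains gives |α₁ − α₂|·ΔT = P·[1/(A₁E₁) + 1/(A₂E₂)].
|α₁ − α₂|·ΔT = 12.3×10⁻⁶ × 94 = 0.001156.
1/(A₁E₁) + 1/(A₂E₂) = 1/(1950×27×10³) + 1/(1400×68×10³) = 2.95×10⁻⁸ N⁻¹.
So P = 0.001156 / 2.95×10⁻⁸ = 39.2 kN.
σ_{aluminium} = P/A₂ = 39200/1400 = 28 MPa, compressive.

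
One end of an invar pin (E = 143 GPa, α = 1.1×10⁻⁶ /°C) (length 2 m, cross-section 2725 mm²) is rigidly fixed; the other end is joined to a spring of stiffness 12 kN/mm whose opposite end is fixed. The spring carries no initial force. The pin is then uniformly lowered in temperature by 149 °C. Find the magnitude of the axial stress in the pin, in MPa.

If the spring were absent the pin would shorten by αΔT L = 1.1×10⁻⁶ × 149 × 2000 = 0.3278 mm.
With a force P in the spring, the elastic change of the pin is PL/(AE) and that of the spring is P/k; compatibility requires their sum to equal δ_free.
So P = δ_free / [L/(AE) + 1/k] = 0.3278 / [ 2000/(2725×143×10³) + 1/(12×10³) ].
P = 0.3278 / 8.847×10⁻⁵ = 3705 N.
σ = P/A = 3705/2725 = 1.36 MPa.

σ ≈ 1.36 MPa (tensile)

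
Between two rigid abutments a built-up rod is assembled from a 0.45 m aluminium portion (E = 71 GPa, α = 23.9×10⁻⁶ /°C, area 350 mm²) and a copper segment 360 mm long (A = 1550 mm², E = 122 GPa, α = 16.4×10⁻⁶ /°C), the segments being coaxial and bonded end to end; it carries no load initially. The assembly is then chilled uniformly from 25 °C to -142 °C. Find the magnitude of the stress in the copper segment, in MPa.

σ ≈ 89.7 MPa (tensile)

Free thermal contraction of the whole bar: Σ αᵢΔT Lᵢ = 23.9×10⁻⁶×167×450 + 16.4×10⁻⁶×167×360 = 2.782 mm.
The rigid supports impose zero overall length change; the single axial force P common to all segments must satisfy P Σ Lᵢ/(AᵢEᵢ) = δ_free.
The series flexibility is Σ Lᵢ/(AᵢEᵢ) = 450/(350×71×10³) + 360/(1550×122×10³) = 2.001×10⁻⁵ mm/N.
Hence P = δ_free / Σ(L/AE) = 2.782/2.001×10⁻⁵ = 139 kN (tensile).
σ_{copper} = P / A = 139000 / 1550 = 89.69 MPa.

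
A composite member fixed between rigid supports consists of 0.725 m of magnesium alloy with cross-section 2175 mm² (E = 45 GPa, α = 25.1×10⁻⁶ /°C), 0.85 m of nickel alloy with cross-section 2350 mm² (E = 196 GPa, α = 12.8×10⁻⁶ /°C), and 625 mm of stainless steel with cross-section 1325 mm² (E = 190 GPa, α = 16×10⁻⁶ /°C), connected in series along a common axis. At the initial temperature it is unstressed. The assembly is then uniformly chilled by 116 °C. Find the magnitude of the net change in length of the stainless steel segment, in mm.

|ΔL| ≈ 0.201 mm

With the walls removed the bar would change length by δ_free = Σ αᵢΔT Lᵢ = 25.1×10⁻⁶×116×725 + 12.8×10⁻⁶×116×850 + 16×10⁻⁶×116×625 = 4.533 mm.
Since the ends are fixed, an axial force P builds up, equal in every segment, with P · Σ Lᵢ/(AᵢEᵢ) = δ_free.
The series flexibility is Σ Lᵢ/(AᵢEᵢ) = 725/(2175×45×10³) + 850/(2350×196×10³) + 625/(1325×190×10³) = 1.174×10⁻⁵ mm/N.
Hence P = δ_free / Σ(L/AE) = 4.533/1.174×10⁻⁵ = 386.3 kN (tensile).
For the stainless steel segment, free thermal change = 16×10⁻⁶×116×625 = 1.16 mm and elastic change from P = 386300×625/(1325×190×10³) = 0.9589 mm; these oppose, so the net change is 0.201 mm (segment shortens).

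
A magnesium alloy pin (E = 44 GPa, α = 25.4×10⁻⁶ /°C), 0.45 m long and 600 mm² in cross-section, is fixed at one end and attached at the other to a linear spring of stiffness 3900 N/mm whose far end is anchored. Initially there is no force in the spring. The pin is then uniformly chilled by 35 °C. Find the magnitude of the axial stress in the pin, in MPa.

Free thermal contraction: δ_free = αΔT L = 25.4×10⁻⁶ × 35 × 450 = 0.4 mm.
Let P be the tensile force in the spring. The pin extends elastically by PL/(AE) and the spring stretches by P/k; together these equal δ_free.
P [ L/(AE) + 1/k ] = δ_free → P [ 450/(600×44×10³) + 1/(3900) ] = 0.4.
P = 0.4 / 0.0002735 = 1463 N.
σ = P/A = 1463/600 = 2.438 MPa.

σ ≈ 2.44 MPa (tensile)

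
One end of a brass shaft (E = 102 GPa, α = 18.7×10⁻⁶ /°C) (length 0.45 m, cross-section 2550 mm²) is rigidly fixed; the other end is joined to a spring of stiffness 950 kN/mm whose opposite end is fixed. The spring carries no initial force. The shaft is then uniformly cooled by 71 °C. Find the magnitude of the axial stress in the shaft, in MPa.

If the spring were absent the shaft would shorten by αΔT L = 18.7×10⁻⁶ × 71 × 450 = 0.5975 mm.
Let P be the tensile force in the spring. The shaft extends elastically by PL/(AE) and the spring stretches by P/k; together these equal δ_free.
So P = δ_free / [L/(AE) + 1/k] = 0.5975 / [ 450/(2550×102×10³) + 1/(950×10³) ].
P = 0.5975 / 2.783×10⁻⁶ = 214700 N.
σ = P/A = 214700/2550 = 84.2 MPa.

σ ≈ 84.2 MPa (tensile)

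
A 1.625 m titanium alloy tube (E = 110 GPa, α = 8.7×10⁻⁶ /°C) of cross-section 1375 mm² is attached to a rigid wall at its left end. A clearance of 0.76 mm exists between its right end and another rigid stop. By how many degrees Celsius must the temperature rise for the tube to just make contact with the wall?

ΔT ≈ 53.8 °C

The gap closes when αΔT L = 0.76 mm, since the tube is still unstressed at that instant.
So ΔT = g/(αL) = 0.76/(8.7×10⁻⁶ × 1625) = 53.76 °C.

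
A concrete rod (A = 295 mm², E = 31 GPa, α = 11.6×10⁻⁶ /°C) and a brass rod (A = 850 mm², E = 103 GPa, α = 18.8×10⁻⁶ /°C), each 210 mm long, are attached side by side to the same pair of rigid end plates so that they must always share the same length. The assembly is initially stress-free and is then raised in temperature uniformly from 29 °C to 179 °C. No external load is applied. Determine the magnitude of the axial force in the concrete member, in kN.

P ≈ 8.94 kN (tensile in the concrete)

The brass has the larger α, so on heating it would change length more than the concrete if both were free. The rigid plates force a common final length, so the brass is put into compression and the concrete into tension, with equal and opposite forces P (no external load).
Compatibility of the two members (thermal + elastic change equal): (α₁ − α₂)ΔT = P·[1/(A₁E₁) + 1/(A₂E₂)].
|α₁ − α₂|·ΔT = 7.2×10⁻⁶ × 150 = 0.00108.
1/(A₁E₁) + 1/(A₂E₂) = 1/(295×31×10³) + 1/(850×103×10³) = 1.208×10⁻⁷ N⁻¹.
So P = 0.00108 / 1.208×10⁻⁷ = 8.943 kN.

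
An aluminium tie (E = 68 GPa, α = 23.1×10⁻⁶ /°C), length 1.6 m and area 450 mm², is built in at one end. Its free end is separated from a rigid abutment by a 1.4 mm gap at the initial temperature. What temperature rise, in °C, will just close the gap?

The gap closes when αΔT L = 1.4 mm, since the tie is still unstressed at that instant.
ΔT = 1.4 / (23.1×10⁻⁶ × 1600) = 37.88 °C.

ΔT ≈ 37.9 °C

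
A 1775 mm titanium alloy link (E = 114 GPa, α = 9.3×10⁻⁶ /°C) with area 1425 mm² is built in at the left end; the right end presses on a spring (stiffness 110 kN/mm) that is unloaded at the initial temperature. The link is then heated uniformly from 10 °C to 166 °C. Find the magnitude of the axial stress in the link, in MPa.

Free thermal expansion: δ_free = αΔT L = 9.3×10⁻⁶ × 156 × 1775 = 2.575 mm.
Let P be the compressive force at the spring. The link shortens elastically by PL/(AE) and the spring compresses by P/k; together these equal δ_free.
P [ L/(AE) + 1/k ] = δ_free → P [ 1775/(1425×114×10³) + 1/(110×10³) ] = 2.575.
P = 2.575 / 2.002×10⁻⁵ = 128600 N.
σ = P/A = 128600/1425 = 90.28 MPa.

σ ≈ 90.3 MPa (compressive)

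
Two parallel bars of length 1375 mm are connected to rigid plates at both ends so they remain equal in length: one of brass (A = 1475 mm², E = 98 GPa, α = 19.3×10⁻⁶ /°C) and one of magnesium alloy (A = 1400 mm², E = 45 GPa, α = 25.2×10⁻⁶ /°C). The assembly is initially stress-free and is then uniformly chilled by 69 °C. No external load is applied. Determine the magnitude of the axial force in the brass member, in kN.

Equilibrium of a rigid end plate with no external load gives equal and opposite internal forces ±P in the two members. Since α_{magnesium alloy} > α_{brass}, cooling drives the magnesium alloy into tension and the brass into compression.
Equating the net (thermal + elastic) strains gives |α₁ − α₂|·ΔT = P·[1/(A₁E₁) + 1/(A₂E₂)].
|α₁ − α₂|·ΔT = 5.9×10⁻⁶ × 69 = 0.0004071.
1/(A₁E₁) + 1/(A₂E₂) = 1/(1475×98×10³) + 1/(1400×45×10³) = 2.279×10⁻⁸ N⁻¹.
So P = 0.0004071 / 2.279×10⁻⁸ = 17.86 kN.

P ≈ 17.9 kN (compressive in the brass)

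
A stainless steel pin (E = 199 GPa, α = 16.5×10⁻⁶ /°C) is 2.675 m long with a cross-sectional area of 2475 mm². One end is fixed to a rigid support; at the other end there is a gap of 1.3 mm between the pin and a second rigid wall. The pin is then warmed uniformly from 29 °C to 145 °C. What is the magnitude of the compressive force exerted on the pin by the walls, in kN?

P ≈ 703 kN

If the wall were absent the pin would grow by αΔT L = 16.5×10⁻⁶ × 116 × 2675 = 5.12 mm.
After closing the 1.3 mm clearance, 5.12 − 1.3 = 3.82 mm of expansion remains to be suppressed by the wall.
So σ = E(δ_free − g)/L = 199×10³ × 3.82/2675 = 284.2 MPa.
Force on the wall = σA = 284.2 × 2475 mm² = 703.3 kN.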